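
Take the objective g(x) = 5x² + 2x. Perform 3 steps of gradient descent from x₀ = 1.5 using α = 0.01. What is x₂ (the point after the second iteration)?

g′(x) = 10x + 2
x₁ = 1.5 − 0.01·17 = 1.33
x₂ = 1.33 − 0.01·15.3 = 1.177

1.177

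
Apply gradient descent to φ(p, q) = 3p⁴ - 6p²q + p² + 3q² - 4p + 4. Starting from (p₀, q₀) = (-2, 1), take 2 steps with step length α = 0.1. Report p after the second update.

-233.84

∇φ = (12p³ - 12pq + 2p - 4, -6p² + 6q)
(p₁, q₁) = (-2, 1) − 0.1·(-80, -18) = (6, 2.8)
(p₂, q₂) = (6, 2.8) − 0.1·(2398.4, -199.2) = (-233.84, 22.72)
p = -233.84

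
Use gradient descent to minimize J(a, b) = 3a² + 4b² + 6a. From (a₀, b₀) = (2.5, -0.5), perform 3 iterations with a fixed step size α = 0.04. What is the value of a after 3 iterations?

∇J = (6a + 6, 8b)
Step 1: at (2.5, -0.5), ∇J = (21, -4) → (2.5, -0.5) − 0.04·(21, -4) = (1.66, -0.34)
Step 2: at (1.66, -0.34), ∇J = (15.96, -2.72) → (1.66, -0.34) − 0.04·(15.96, -2.72) = (1.0216, -0.2312)
Step 3: at (1.0216, -0.2312), ∇J = (12.1296, -1.8496) → (1.0216, -0.2312) − 0.04·(12.1296, -1.8496) = (0.536416, -0.157216)
a = 0.536416

0.536416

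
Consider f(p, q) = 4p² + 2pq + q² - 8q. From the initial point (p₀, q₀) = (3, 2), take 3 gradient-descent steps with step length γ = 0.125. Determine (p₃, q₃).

∇f = (8p + 2q, 2p + 2q - 8)
Step 1: at (3, 2), ∇f = (28, 2) → (3, 2) − 0.125·(28, 2) = (-0.5, 1.75)
Step 2: at (-0.5, 1.75), ∇f = (-0.5, -5.5) → (-0.5, 1.75) − 0.125·(-0.5, -5.5) = (-0.4375, 2.4375)
Step 3: at (-0.4375, 2.4375), ∇f = (1.375, -4) → (-0.4375, 2.4375) − 0.125·(1.375, -4) = (-0.609375, 2.9375)

(-0.609375, 2.9375)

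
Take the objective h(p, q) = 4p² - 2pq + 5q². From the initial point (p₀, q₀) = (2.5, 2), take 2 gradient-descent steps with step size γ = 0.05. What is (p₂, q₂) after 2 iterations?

∇h = (8p - 2q, -2p + 10q)
(p₁, q₁) = (2.5, 2) − 0.05·(16, 15) = (1.7, 1.25)
(p₂, q₂) = (1.7, 1.25) − 0.05·(11.1, 9.1) = (1.145, 0.795)

(1.145, 0.795)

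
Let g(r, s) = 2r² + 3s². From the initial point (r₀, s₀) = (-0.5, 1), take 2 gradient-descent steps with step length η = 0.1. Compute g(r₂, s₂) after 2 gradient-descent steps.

0.1416

∇g = (4r, 6s)
(r₁, s₁) = (-0.5, 1) − 0.1·(-2, 6) = (-0.3, 0.4)
(r₂, s₂) = (-0.3, 0.4) − 0.1·(-1.2, 2.4) = (-0.18, 0.16)
g(-0.18, 0.16) = 0.1416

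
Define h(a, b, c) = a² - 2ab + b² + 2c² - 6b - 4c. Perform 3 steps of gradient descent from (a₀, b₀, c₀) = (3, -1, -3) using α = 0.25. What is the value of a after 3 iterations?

∇h = (2a - 2b, -2a + 2b - 6, 4c - 4)
(a₁, b₁, c₁) = (3, -1, -3) − 0.25·(8, -14, -16) = (1, 2.5, 1)
(a₂, b₂, c₂) = (1, 2.5, 1) − 0.25·(-3, -3, 0) = (1.75, 3.25, 1)
(a₃, b₃, c₃) = (1.75, 3.25, 1) − 0.25·(-3, -3, 0) = (2.5, 4, 1)
a = 2.5

2.5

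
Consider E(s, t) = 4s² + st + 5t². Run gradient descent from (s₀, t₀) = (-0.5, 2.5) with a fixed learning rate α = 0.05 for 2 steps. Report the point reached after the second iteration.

(-0.31875, 0.65875)

∇E = (8s + t, s + 10t)
Step 1: at (-0.5, 2.5), ∇E = (-1.5, 24.5) → (-0.5, 2.5) − 0.05·(-1.5, 24.5) = (-0.425, 1.275)
Step 2: at (-0.425, 1.275), ∇E = (-2.125, 12.325) → (-0.425, 1.275) − 0.05·(-2.125, 12.325) = (-0.31875, 0.65875)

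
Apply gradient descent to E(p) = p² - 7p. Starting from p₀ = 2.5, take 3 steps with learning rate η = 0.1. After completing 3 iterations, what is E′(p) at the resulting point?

E′(p) = 2p - 7
p₁ = 2.5 − 0.1·(-2) = 2.7
p₂ = 2.7 − 0.1·(-1.6) = 2.86
p₃ = 2.86 − 0.1·(-1.28) = 2.988
E′(p) at (2.988) = -1.024

-1.024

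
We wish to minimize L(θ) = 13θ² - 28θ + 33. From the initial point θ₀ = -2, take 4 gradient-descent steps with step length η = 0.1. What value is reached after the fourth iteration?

L′(θ) = 26θ - 28
θ₁ = -2 − 0.1·(-80) = 6
θ₂ = 6 − 0.1·128 = -6.8
θ₃ = -6.8 − 0.1·(-204.8) = 13.68
θ₄ = 13.68 − 0.1·327.68 = -19.088

-19.088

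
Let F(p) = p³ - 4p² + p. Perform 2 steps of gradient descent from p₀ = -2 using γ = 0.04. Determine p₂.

-5.409472

F′(p) = 3p² - 8p + 1
Step 1: F′(-2) = 29; p₁ = -2 − 0.04·29 = -3.16
Step 2: F′(-3.16) = 56.2368; p₂ = -3.16 − 0.04·56.2368 = -5.409472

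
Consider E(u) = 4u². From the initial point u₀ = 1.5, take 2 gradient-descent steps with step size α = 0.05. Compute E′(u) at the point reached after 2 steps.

E′(u) = 8u
u₁ = 1.5 − 0.05·12 = 0.9
u₂ = 0.9 − 0.05·7.2 = 0.54
E′(u) at (0.54) = 4.32

4.32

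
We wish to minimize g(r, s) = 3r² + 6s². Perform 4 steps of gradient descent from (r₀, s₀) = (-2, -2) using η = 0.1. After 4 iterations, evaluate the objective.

∇g = (6r, 12s)
(r₁, s₁) = (-2, -2) − 0.1·(-12, -24) = (-0.8, 0.4)
(r₂, s₂) = (-0.8, 0.4) − 0.1·(-4.8, 4.8) = (-0.32, -0.08)
(r₃, s₃) = (-0.32, -0.08) − 0.1·(-1.92, -0.96) = (-0.128, 0.016)
(r₄, s₄) = (-0.128, 0.016) − 0.1·(-0.768, 0.192) = (-0.0512, -0.0032)
g(-0.0512, -0.0032) = 0.00792576

0.00792576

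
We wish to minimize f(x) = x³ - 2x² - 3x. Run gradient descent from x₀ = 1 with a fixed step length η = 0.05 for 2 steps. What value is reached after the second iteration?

1.374

f′(x) = 3x² - 4x - 3
x₁ = 1 − 0.05·(-4) = 1.2
x₂ = 1.2 − 0.05·(-3.48) = 1.374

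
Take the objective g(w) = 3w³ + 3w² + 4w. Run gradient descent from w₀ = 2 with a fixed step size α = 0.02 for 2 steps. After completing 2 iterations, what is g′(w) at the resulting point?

g′(w) = 9w² + 6w + 4
Step 1: g′(2) = 52; w₁ = 2 − 0.02·52 = 0.96
Step 2: g′(0.96) = 18.0544; w₂ = 0.96 − 0.02·18.0544 = 0.598912
g′(w) at (0.598912) = 10.821732253696

10.821732253696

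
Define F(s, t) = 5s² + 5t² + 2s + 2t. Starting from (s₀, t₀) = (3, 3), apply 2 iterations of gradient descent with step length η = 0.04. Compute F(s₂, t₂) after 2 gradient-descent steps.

∇F = (10s + 2, 10t + 2)
(s₁, t₁) = (3, 3) − 0.04·(32, 32) = (1.72, 1.72)
(s₂, t₂) = (1.72, 1.72) − 0.04·(19.2, 19.2) = (0.952, 0.952)
F(0.952, 0.952) = 12.87104

12.87104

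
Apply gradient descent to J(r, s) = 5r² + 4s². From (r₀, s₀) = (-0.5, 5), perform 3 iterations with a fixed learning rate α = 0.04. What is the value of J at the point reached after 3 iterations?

9.9450682624

∇J = (10r, 8s)
(r₁, s₁) = (-0.5, 5) − 0.04·(-5, 40) = (-0.3, 3.4)
(r₂, s₂) = (-0.3, 3.4) − 0.04·(-3, 27.2) = (-0.18, 2.312)
(r₃, s₃) = (-0.18, 2.312) − 0.04·(-1.8, 18.496) = (-0.108, 1.57216)
J(-0.108, 1.57216) = 9.9450682624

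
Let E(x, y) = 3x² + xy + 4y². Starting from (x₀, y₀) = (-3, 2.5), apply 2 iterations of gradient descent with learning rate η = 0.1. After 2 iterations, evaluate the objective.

1.4776

∇E = (6x + y, x + 8y)
(x₁, y₁) = (-3, 2.5) − 0.1·(-15.5, 17) = (-1.45, 0.8)
(x₂, y₂) = (-1.45, 0.8) − 0.1·(-7.9, 4.95) = (-0.66, 0.305)
E(-0.66, 0.305) = 1.4776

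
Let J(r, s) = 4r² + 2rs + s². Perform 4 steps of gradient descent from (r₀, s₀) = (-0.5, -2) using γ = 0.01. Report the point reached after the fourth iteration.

(-0.22187952, -1.81481688)

∇J = (8r + 2s, 2r + 2s)
Step 1: at (-0.5, -2), ∇J = (-8, -5) → (-0.5, -2) − 0.01·(-8, -5) = (-0.42, -1.95)
Step 2: at (-0.42, -1.95), ∇J = (-7.26, -4.74) → (-0.42, -1.95) − 0.01·(-7.26, -4.74) = (-0.3474, -1.9026)
Step 3: at (-0.3474, -1.9026), ∇J = (-6.5844, -4.5) → (-0.3474, -1.9026) − 0.01·(-6.5844, -4.5) = (-0.281556, -1.8576)
Step 4: at (-0.281556, -1.8576), ∇J = (-5.967648, -4.278312) → (-0.281556, -1.8576) − 0.01·(-5.967648, -4.278312) = (-0.22187952, -1.81481688)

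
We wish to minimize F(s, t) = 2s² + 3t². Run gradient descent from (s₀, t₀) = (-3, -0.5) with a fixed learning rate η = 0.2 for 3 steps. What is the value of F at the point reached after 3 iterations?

0.0012

∇F = (4s, 6t)
Step 1: at (-3, -0.5), ∇F = (-12, -3) → (-3, -0.5) − 0.2·(-12, -3) = (-0.6, 0.1)
Step 2: at (-0.6, 0.1), ∇F = (-2.4, 0.6) → (-0.6, 0.1) − 0.2·(-2.4, 0.6) = (-0.12, -0.02)
Step 3: at (-0.12, -0.02), ∇F = (-0.48, -0.12) → (-0.12, -0.02) − 0.2·(-0.48, -0.12) = (-0.024, 0.004)
F(-0.024, 0.004) = 0.0012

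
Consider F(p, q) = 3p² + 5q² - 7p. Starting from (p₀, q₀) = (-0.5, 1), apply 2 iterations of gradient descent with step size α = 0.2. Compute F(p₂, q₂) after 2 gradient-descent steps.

∇F = (6p - 7, 10q)
Step 1: at (-0.5, 1), ∇F = (-10, 10) → (-0.5, 1) − 0.2·(-10, 10) = (1.5, -1)
Step 2: at (1.5, -1), ∇F = (2, -10) → (1.5, -1) − 0.2·(2, -10) = (1.1, 1)
F(1.1, 1) = 0.93

0.93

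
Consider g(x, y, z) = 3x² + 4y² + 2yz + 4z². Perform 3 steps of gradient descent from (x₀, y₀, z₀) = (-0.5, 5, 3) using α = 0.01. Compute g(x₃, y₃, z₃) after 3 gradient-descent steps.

89.687181022128

∇g = (6x, 8y + 2z, 2y + 8z)
Step 1: at (-0.5, 5, 3), ∇g = (-3, 46, 34) → (-0.5, 5, 3) − 0.01·(-3, 46, 34) = (-0.47, 4.54, 2.66)
Step 2: at (-0.47, 4.54, 2.66), ∇g = (-2.82, 41.64, 30.36) → (-0.47, 4.54, 2.66) − 0.01·(-2.82, 41.64, 30.36) = (-0.4418, 4.1236, 2.3564)
Step 3: at (-0.4418, 4.1236, 2.3564), ∇g = (-2.6508, 37.7016, 27.0984) → (-0.4418, 4.1236, 2.3564) − 0.01·(-2.6508, 37.7016, 27.0984) = (-0.415292, 3.746584, 2.085416)
g(-0.415292, 3.746584, 2.085416) = 89.687181022128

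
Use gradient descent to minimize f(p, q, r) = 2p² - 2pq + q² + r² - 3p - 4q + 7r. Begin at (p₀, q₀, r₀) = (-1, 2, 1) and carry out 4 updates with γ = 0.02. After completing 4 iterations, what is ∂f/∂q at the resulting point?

∇f = (4p - 2q - 3, -2p + 2q - 4, 2r + 7)
(p₁, q₁, r₁) = (-1, 2, 1) − 0.02·(-11, 2, 9) = (-0.78, 1.96, 0.82)
(p₂, q₂, r₂) = (-0.78, 1.96, 0.82) − 0.02·(-10.04, 1.48, 8.64) = (-0.5792, 1.9304, 0.6472)
(p₃, q₃, r₃) = (-0.5792, 1.9304, 0.6472) − 0.02·(-9.1776, 1.0192, 8.2944) = (-0.395648, 1.910016, 0.481312)
(p₄, q₄, r₄) = (-0.395648, 1.910016, 0.481312) − 0.02·(-8.402624, 0.611328, 7.962624) = (-0.22759552, 1.89778944, 0.32205952)
∂f/∂q at (-0.22759552, 1.89778944, 0.32205952) = 0.25076992

0.25076992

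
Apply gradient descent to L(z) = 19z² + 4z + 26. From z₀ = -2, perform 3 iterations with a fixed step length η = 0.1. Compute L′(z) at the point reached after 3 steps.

1580.544

L′(z) = 38z + 4
z₁ = -2 − 0.1·(-72) = 5.2
z₂ = 5.2 − 0.1·201.6 = -14.96
z₃ = -14.96 − 0.1·(-564.48) = 41.488
L′(z) at (41.488) = 1580.544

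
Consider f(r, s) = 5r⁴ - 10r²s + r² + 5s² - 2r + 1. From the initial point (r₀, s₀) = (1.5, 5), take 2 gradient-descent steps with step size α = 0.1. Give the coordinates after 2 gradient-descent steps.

∇f = (20r³ - 20rs + 2r - 2, -10r² + 10s)
(r₁, s₁) = (1.5, 5) − 0.1·(-81.5, 27.5) = (9.65, 2.25)
(r₂, s₂) = (9.65, 2.25) − 0.1·(17555.6925, -908.725) = (-1745.91925, 93.1225)

(-1745.91925, 93.1225)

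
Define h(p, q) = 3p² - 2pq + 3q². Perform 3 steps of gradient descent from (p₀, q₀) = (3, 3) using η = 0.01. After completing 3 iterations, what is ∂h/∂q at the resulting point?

∇h = (6p - 2q, -2p + 6q)
Step 1: at (3, 3), ∇h = (12, 12) → (3, 3) − 0.01·(12, 12) = (2.88, 2.88)
Step 2: at (2.88, 2.88), ∇h = (11.52, 11.52) → (2.88, 2.88) − 0.01·(11.52, 11.52) = (2.7648, 2.7648)
Step 3: at (2.7648, 2.7648), ∇h = (11.0592, 11.0592) → (2.7648, 2.7648) − 0.01·(11.0592, 11.0592) = (2.654208, 2.654208)
∂h/∂q at (2.654208, 2.654208) = 10.616832

10.616832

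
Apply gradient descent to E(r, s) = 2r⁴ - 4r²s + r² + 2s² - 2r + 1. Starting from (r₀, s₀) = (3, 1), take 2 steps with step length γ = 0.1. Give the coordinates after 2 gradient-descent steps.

∇E = (8r³ - 8rs + 2r - 2, -4r² + 4s)
Step 1: at (3, 1), ∇E = (196, -32) → (3, 1) − 0.1·(196, -32) = (-16.6, 4.2)
Step 2: at (-16.6, 4.2), ∇E = (-36071.808, -1085.44) → (-16.6, 4.2) − 0.1·(-36071.808, -1085.44) = (3590.5808, 112.744)

(3590.5808, 112.744)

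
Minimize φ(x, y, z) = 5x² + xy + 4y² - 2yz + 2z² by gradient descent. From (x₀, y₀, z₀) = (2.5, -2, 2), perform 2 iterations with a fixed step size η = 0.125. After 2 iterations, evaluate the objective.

∇φ = (10x + y, x + 8y - 2z, -2y + 4z)
Step 1: at (2.5, -2, 2), ∇φ = (23, -17.5, 12) → (2.5, -2, 2) − 0.125·(23, -17.5, 12) = (-0.375, 0.1875, 0.5)
Step 2: at (-0.375, 0.1875, 0.5), ∇φ = (-3.5625, 0.125, 1.625) → (-0.375, 0.1875, 0.5) − 0.125·(-3.5625, 0.125, 1.625) = (0.0703125, 0.171875, 0.296875)
φ(0.0703125, 0.171875, 0.296875) = 0.22918701171875

0.22918701171875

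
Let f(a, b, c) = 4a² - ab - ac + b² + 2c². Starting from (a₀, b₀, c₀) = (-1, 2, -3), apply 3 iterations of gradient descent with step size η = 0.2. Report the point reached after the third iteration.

(0.24, 0.368, -0.056)

∇f = (8a - b - c, -a + 2b, -a + 4c)
Step 1: at (-1, 2, -3), ∇f = (-7, 5, -11) → (-1, 2, -3) − 0.2·(-7, 5, -11) = (0.4, 1, -0.8)
Step 2: at (0.4, 1, -0.8), ∇f = (3, 1.6, -3.6) → (0.4, 1, -0.8) − 0.2·(3, 1.6, -3.6) = (-0.2, 0.68, -0.08)
Step 3: at (-0.2, 0.68, -0.08), ∇f = (-2.2, 1.56, -0.12) → (-0.2, 0.68, -0.08) − 0.2·(-2.2, 1.56, -0.12) = (0.24, 0.368, -0.056)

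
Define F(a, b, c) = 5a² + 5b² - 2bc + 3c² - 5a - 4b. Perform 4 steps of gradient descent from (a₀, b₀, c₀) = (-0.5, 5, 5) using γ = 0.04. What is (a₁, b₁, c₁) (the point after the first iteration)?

(-0.1, 3.56, 4.2)

∇F = (10a - 5, 10b - 2c - 4, -2b + 6c)
(a₁, b₁, c₁) = (-0.5, 5, 5) − 0.04·(-10, 36, 20) = (-0.1, 3.56, 4.2)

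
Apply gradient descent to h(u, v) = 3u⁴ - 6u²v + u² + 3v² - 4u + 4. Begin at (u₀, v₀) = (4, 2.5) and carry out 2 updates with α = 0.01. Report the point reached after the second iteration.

∇h = (12u³ - 12uv + 2u - 4, -6u² + 6v)
(u₁, v₁) = (4, 2.5) − 0.01·(652, -81) = (-2.52, 3.31)
(u₂, v₂) = (-2.52, 3.31) − 0.01·(-100.981696, -18.2424) = (-1.51018304, 3.492424)

(-1.51018304, 3.492424)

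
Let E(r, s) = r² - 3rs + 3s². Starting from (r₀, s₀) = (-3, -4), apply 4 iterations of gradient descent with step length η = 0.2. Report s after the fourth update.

∇E = (2r - 3s, -3r + 6s)
(r₁, s₁) = (-3, -4) − 0.2·(6, -15) = (-4.2, -1)
(r₂, s₂) = (-4.2, -1) − 0.2·(-5.4, 6.6) = (-3.12, -2.32)
(r₃, s₃) = (-3.12, -2.32) − 0.2·(0.72, -4.56) = (-3.264, -1.408)
(r₄, s₄) = (-3.264, -1.408) − 0.2·(-2.304, 1.344) = (-2.8032, -1.6768)
s = -1.6768

-1.6768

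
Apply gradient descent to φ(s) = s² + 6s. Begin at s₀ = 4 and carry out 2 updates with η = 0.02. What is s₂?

3.4512

φ′(s) = 2s + 6
Step 1: φ′(4) = 14; s₁ = 4 − 0.02·14 = 3.72
Step 2: φ′(3.72) = 13.44; s₂ = 3.72 − 0.02·13.44 = 3.4512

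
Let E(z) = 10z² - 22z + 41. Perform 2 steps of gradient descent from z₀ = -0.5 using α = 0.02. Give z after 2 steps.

0.524

E′(z) = 20z - 22
z₁ = -0.5 − 0.02·(-32) = 0.14
z₂ = 0.14 − 0.02·(-19.2) = 0.524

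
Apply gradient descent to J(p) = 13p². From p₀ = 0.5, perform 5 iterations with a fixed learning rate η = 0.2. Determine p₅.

J′(p) = 26p
p₁ = 0.5 − 0.2·13 = -2.1
p₂ = -2.1 − 0.2·(-54.6) = 8.82
p₃ = 8.82 − 0.2·229.32 = -37.044
p₄ = -37.044 − 0.2·(-963.144) = 155.5848
p₅ = 155.5848 − 0.2·4045.2048 = -653.45616

-653.45616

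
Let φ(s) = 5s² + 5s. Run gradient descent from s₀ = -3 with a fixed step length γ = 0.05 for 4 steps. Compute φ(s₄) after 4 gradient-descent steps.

φ′(s) = 10s + 5
Step 1: φ′(-3) = -25; s₁ = -3 − 0.05·(-25) = -1.75
Step 2: φ′(-1.75) = -12.5; s₂ = -1.75 − 0.05·(-12.5) = -1.125
Step 3: φ′(-1.125) = -6.25; s₃ = -1.125 − 0.05·(-6.25) = -0.8125
Step 4: φ′(-0.8125) = -3.125; s₄ = -0.8125 − 0.05·(-3.125) = -0.65625
φ(-0.65625) = -1.1279296875

-1.1279296875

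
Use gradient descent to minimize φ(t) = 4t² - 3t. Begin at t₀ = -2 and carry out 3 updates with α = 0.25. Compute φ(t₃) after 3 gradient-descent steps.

φ′(t) = 8t - 3
Step 1: φ′(-2) = -19; t₁ = -2 − 0.25·(-19) = 2.75
Step 2: φ′(2.75) = 19; t₂ = 2.75 − 0.25·19 = -2
Step 3: φ′(-2) = -19; t₃ = -2 − 0.25·(-19) = 2.75
φ(2.75) = 22

22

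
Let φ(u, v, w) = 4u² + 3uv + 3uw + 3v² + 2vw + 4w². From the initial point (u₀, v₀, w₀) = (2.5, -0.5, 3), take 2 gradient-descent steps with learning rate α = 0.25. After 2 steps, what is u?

10.1875

∇φ = (8u + 3v + 3w, 3u + 6v + 2w, 3u + 2v + 8w)
Step 1: at (2.5, -0.5, 3), ∇φ = (27.5, 10.5, 30.5) → (2.5, -0.5, 3) − 0.25·(27.5, 10.5, 30.5) = (-4.375, -3.125, -4.625)
Step 2: at (-4.375, -3.125, -4.625), ∇φ = (-58.25, -41.125, -56.375) → (-4.375, -3.125, -4.625) − 0.25·(-58.25, -41.125, -56.375) = (10.1875, 7.15625, 9.46875)
u = 10.1875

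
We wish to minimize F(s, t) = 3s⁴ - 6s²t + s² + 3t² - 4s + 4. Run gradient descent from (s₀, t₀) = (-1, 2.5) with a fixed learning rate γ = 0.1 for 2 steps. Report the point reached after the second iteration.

∇F = (12s³ - 12st + 2s - 4, -6s² + 6t)
(s₁, t₁) = (-1, 2.5) − 0.1·(12, 9) = (-2.2, 1.6)
(s₂, t₂) = (-2.2, 1.6) − 0.1·(-93.936, -19.44) = (7.1936, 3.544)

(7.1936, 3.544)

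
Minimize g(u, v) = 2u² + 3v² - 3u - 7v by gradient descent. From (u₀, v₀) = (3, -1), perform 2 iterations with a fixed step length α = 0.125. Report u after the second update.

1.3125

∇g = (4u - 3, 6v - 7)
Step 1: at (3, -1), ∇g = (9, -13) → (3, -1) − 0.125·(9, -13) = (1.875, 0.625)
Step 2: at (1.875, 0.625), ∇g = (4.5, -3.25) → (1.875, 0.625) − 0.125·(4.5, -3.25) = (1.3125, 1.03125)
u = 1.3125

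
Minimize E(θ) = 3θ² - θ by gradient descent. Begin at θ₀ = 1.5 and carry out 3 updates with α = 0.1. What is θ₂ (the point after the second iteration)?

E′(θ) = 6θ - 1
Step 1: E′(1.5) = 8; θ₁ = 1.5 − 0.1·8 = 0.7
Step 2: E′(0.7) = 3.2; θ₂ = 0.7 − 0.1·3.2 = 0.38

0.38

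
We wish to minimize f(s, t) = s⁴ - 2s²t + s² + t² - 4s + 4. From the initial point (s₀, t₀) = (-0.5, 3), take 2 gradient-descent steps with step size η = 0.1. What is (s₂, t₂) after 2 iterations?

∇f = (4s³ - 4st + 2s - 4, -2s² + 2t)
(s₁, t₁) = (-0.5, 3) − 0.1·(0.5, 5.5) = (-0.55, 2.45)
(s₂, t₂) = (-0.55, 2.45) − 0.1·(-0.3755, 4.295) = (-0.51245, 2.0205)

(-0.51245, 2.0205)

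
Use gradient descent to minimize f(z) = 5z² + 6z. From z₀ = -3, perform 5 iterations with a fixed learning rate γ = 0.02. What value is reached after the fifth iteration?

f′(z) = 10z + 6
Step 1: f′(-3) = -24; z₁ = -3 − 0.02·(-24) = -2.52
Step 2: f′(-2.52) = -19.2; z₂ = -2.52 − 0.02·(-19.2) = -2.136
Step 3: f′(-2.136) = -15.36; z₃ = -2.136 − 0.02·(-15.36) = -1.8288
Step 4: f′(-1.8288) = -12.288; z₄ = -1.8288 − 0.02·(-12.288) = -1.58304
Step 5: f′(-1.58304) = -9.8304; z₅ = -1.58304 − 0.02·(-9.8304) = -1.386432

-1.386432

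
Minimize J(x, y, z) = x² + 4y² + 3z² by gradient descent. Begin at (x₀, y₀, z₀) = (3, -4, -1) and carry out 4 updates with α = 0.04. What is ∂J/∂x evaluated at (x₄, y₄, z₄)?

4.29835776

∇J = (2x, 8y, 6z)
(x₁, y₁, z₁) = (3, -4, -1) − 0.04·(6, -32, -6) = (2.76, -2.72, -0.76)
(x₂, y₂, z₂) = (2.76, -2.72, -0.76) − 0.04·(5.52, -21.76, -4.56) = (2.5392, -1.8496, -0.5776)
(x₃, y₃, z₃) = (2.5392, -1.8496, -0.5776) − 0.04·(5.0784, -14.7968, -3.4656) = (2.336064, -1.257728, -0.438976)
(x₄, y₄, z₄) = (2.336064, -1.257728, -0.438976) − 0.04·(4.672128, -10.061824, -2.633856) = (2.14917888, -0.85525504, -0.33362176)
∂J/∂x at (2.14917888, -0.85525504, -0.33362176) = 4.29835776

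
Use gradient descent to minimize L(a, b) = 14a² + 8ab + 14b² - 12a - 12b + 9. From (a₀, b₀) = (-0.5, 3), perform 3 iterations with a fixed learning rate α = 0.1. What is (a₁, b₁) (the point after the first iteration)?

∇L = (28a + 8b - 12, 8a + 28b - 12)
Step 1: at (-0.5, 3), ∇L = (-2, 68) → (-0.5, 3) − 0.1·(-2, 68) = (-0.3, -3.8)

(-0.3, -3.8)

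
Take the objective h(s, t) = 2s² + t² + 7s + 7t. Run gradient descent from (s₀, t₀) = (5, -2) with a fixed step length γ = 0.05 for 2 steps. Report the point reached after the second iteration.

(2.57, -2.285)

∇h = (4s + 7, 2t + 7)
(s₁, t₁) = (5, -2) − 0.05·(27, 3) = (3.65, -2.15)
(s₂, t₂) = (3.65, -2.15) − 0.05·(21.6, 2.7) = (2.57, -2.285)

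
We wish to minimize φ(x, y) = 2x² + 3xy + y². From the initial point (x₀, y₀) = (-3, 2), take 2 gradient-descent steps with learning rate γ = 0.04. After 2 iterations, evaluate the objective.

0.63834112

∇φ = (4x + 3y, 3x + 2y)
Step 1: at (-3, 2), ∇φ = (-6, -5) → (-3, 2) − 0.04·(-6, -5) = (-2.76, 2.2)
Step 2: at (-2.76, 2.2), ∇φ = (-4.44, -3.88) → (-2.76, 2.2) − 0.04·(-4.44, -3.88) = (-2.5824, 2.3552)
φ(-2.5824, 2.3552) = 0.63834112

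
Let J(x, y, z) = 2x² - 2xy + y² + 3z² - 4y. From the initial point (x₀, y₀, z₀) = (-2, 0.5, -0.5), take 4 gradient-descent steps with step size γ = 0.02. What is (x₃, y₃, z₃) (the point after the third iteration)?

(-1.504064, 0.463072, -0.340736)

∇J = (4x - 2y, -2x + 2y - 4, 6z)
Step 1: at (-2, 0.5, -0.5), ∇J = (-9, 1, -3) → (-2, 0.5, -0.5) − 0.02·(-9, 1, -3) = (-1.82, 0.48, -0.44)
Step 2: at (-1.82, 0.48, -0.44), ∇J = (-8.24, 0.6, -2.64) → (-1.82, 0.48, -0.44) − 0.02·(-8.24, 0.6, -2.64) = (-1.6552, 0.468, -0.3872)
Step 3: at (-1.6552, 0.468, -0.3872), ∇J = (-7.5568, 0.2464, -2.3232) → (-1.6552, 0.468, -0.3872) − 0.02·(-7.5568, 0.2464, -2.3232) = (-1.504064, 0.463072, -0.340736)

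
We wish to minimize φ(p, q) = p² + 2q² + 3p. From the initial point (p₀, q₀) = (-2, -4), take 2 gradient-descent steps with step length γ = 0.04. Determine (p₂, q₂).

(-1.9232, -2.8224)

∇φ = (2p + 3, 4q)
Step 1: at (-2, -4), ∇φ = (-1, -16) → (-2, -4) − 0.04·(-1, -16) = (-1.96, -3.36)
Step 2: at (-1.96, -3.36), ∇φ = (-0.92, -13.44) → (-1.96, -3.36) − 0.04·(-0.92, -13.44) = (-1.9232, -2.8224)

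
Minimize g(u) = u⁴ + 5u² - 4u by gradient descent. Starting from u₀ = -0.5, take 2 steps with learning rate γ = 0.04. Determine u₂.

0.08827648

g′(u) = 4u³ + 10u - 4
Step 1: g′(-0.5) = -9.5; u₁ = -0.5 − 0.04·(-9.5) = -0.12
Step 2: g′(-0.12) = -5.206912; u₂ = -0.12 − 0.04·(-5.206912) = 0.08827648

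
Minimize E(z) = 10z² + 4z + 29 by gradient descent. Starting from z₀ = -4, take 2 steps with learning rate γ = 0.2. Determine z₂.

E′(z) = 20z + 4
z₁ = -4 − 0.2·(-76) = 11.2
z₂ = 11.2 − 0.2·228 = -34.4

-34.4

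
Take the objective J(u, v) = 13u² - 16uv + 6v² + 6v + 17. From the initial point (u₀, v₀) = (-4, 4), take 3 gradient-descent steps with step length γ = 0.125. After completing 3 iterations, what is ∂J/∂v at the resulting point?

∇J = (26u - 16v, -16u + 12v + 6)
Step 1: at (-4, 4), ∇J = (-168, 118) → (-4, 4) − 0.125·(-168, 118) = (17, -10.75)
Step 2: at (17, -10.75), ∇J = (614, -395) → (17, -10.75) − 0.125·(614, -395) = (-59.75, 38.625)
Step 3: at (-59.75, 38.625), ∇J = (-2171.5, 1425.5) → (-59.75, 38.625) − 0.125·(-2171.5, 1425.5) = (211.6875, -139.5625)
∂J/∂v at (211.6875, -139.5625) = -5055.75

-5055.75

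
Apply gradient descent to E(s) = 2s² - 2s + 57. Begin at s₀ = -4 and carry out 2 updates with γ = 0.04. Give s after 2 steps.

E′(s) = 4s - 2
Step 1: E′(-4) = -18; s₁ = -4 − 0.04·(-18) = -3.28
Step 2: E′(-3.28) = -15.12; s₂ = -3.28 − 0.04·(-15.12) = -2.6752

-2.6752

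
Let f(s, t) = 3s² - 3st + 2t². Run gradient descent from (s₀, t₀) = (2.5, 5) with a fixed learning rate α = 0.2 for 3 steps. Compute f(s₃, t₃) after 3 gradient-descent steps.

∇f = (6s - 3t, -3s + 4t)
(s₁, t₁) = (2.5, 5) − 0.2·(0, 12.5) = (2.5, 2.5)
(s₂, t₂) = (2.5, 2.5) − 0.2·(7.5, 2.5) = (1, 2)
(s₃, t₃) = (1, 2) − 0.2·(0, 5) = (1, 1)
f(1, 1) = 2

2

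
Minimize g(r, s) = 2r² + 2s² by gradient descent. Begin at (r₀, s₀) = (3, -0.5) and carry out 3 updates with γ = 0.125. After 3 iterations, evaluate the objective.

0.2890625

∇g = (4r, 4s)
(r₁, s₁) = (3, -0.5) − 0.125·(12, -2) = (1.5, -0.25)
(r₂, s₂) = (1.5, -0.25) − 0.125·(6, -1) = (0.75, -0.125)
(r₃, s₃) = (0.75, -0.125) − 0.125·(3, -0.5) = (0.375, -0.0625)
g(0.375, -0.0625) = 0.2890625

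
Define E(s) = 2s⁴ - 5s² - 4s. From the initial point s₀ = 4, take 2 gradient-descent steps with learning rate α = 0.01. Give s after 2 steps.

E′(s) = 8s³ - 10s - 4
s₁ = 4 − 0.01·468 = -0.68
s₂ = -0.68 − 0.01·0.284544 = -0.68284544

-0.68284544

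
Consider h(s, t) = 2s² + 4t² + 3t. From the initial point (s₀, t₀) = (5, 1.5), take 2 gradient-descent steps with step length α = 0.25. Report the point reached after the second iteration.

(0, 1.5)

∇h = (4s, 8t + 3)
(s₁, t₁) = (5, 1.5) − 0.25·(20, 15) = (0, -2.25)
(s₂, t₂) = (0, -2.25) − 0.25·(0, -15) = (0, 1.5)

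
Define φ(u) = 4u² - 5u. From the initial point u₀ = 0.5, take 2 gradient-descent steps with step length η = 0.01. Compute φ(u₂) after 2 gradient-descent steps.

φ′(u) = 8u - 5
Step 1: φ′(0.5) = -1; u₁ = 0.5 − 0.01·(-1) = 0.51
Step 2: φ′(0.51) = -0.92; u₂ = 0.51 − 0.01·(-0.92) = 0.5192
φ(0.5192) = -1.51772544

-1.51772544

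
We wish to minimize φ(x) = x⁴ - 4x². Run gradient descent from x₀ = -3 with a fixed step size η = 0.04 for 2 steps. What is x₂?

0.46773504

φ′(x) = 4x³ - 8x
x₁ = -3 − 0.04·(-84) = 0.36
x₂ = 0.36 − 0.04·(-2.693376) = 0.46773504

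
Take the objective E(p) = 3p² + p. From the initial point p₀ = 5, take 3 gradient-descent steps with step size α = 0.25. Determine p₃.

E′(p) = 6p + 1
Step 1: E′(5) = 31; p₁ = 5 − 0.25·31 = -2.75
Step 2: E′(-2.75) = -15.5; p₂ = -2.75 − 0.25·(-15.5) = 1.125
Step 3: E′(1.125) = 7.75; p₃ = 1.125 − 0.25·7.75 = -0.8125

-0.8125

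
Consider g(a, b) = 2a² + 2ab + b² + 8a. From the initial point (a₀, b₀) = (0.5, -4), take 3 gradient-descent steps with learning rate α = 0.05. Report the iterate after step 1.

(0.4, -3.65)

∇g = (4a + 2b + 8, 2a + 2b)
Step 1: at (0.5, -4), ∇g = (2, -7) → (0.5, -4) − 0.05·(2, -7) = (0.4, -3.65)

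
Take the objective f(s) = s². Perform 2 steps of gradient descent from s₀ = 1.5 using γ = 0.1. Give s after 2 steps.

0.96

f′(s) = 2s
s₁ = 1.5 − 0.1·3 = 1.2
s₂ = 1.2 − 0.1·2.4 = 0.96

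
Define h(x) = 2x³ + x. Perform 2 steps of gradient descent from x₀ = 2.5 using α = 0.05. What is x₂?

0.4258125

h′(x) = 6x² + 1
Step 1: h′(2.5) = 38.5; x₁ = 2.5 − 0.05·38.5 = 0.575
Step 2: h′(0.575) = 2.98375; x₂ = 0.575 − 0.05·2.98375 = 0.4258125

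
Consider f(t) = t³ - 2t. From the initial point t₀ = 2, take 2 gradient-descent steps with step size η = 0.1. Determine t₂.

f′(t) = 3t² - 2
Step 1: f′(2) = 10; t₁ = 2 − 0.1·10 = 1
Step 2: f′(1) = 1; t₂ = 1 − 0.1·1 = 0.9

0.9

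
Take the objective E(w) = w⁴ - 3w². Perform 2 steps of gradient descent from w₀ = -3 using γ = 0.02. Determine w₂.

-1.20576

E′(w) = 4w³ - 6w
w₁ = -3 − 0.02·(-90) = -1.2
w₂ = -1.2 − 0.02·0.288 = -1.20576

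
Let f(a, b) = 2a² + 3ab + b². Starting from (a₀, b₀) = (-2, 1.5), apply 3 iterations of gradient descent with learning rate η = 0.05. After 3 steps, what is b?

1.839

∇f = (4a + 3b, 3a + 2b)
Step 1: at (-2, 1.5), ∇f = (-3.5, -3) → (-2, 1.5) − 0.05·(-3.5, -3) = (-1.825, 1.65)
Step 2: at (-1.825, 1.65), ∇f = (-2.35, -2.175) → (-1.825, 1.65) − 0.05·(-2.35, -2.175) = (-1.7075, 1.75875)
Step 3: at (-1.7075, 1.75875), ∇f = (-1.55375, -1.605) → (-1.7075, 1.75875) − 0.05·(-1.55375, -1.605) = (-1.6298125, 1.839)
b = 1.839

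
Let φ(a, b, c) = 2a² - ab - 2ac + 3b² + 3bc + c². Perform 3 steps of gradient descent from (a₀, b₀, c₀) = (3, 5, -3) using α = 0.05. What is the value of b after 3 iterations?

2.99275

∇φ = (4a - b - 2c, -a + 6b + 3c, -2a + 3b + 2c)
(a₁, b₁, c₁) = (3, 5, -3) − 0.05·(13, 18, 3) = (2.35, 4.1, -3.15)
(a₂, b₂, c₂) = (2.35, 4.1, -3.15) − 0.05·(11.6, 12.8, 1.3) = (1.77, 3.46, -3.215)
(a₃, b₃, c₃) = (1.77, 3.46, -3.215) − 0.05·(10.05, 9.345, 0.41) = (1.2675, 2.99275, -3.2355)
b = 2.99275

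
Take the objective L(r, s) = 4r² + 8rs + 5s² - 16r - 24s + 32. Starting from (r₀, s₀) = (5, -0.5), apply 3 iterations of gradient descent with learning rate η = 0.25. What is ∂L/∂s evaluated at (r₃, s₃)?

∇L = (8r + 8s - 16, 8r + 10s - 24)
Step 1: at (5, -0.5), ∇L = (20, 11) → (5, -0.5) − 0.25·(20, 11) = (0, -3.25)
Step 2: at (0, -3.25), ∇L = (-42, -56.5) → (0, -3.25) − 0.25·(-42, -56.5) = (10.5, 10.875)
Step 3: at (10.5, 10.875), ∇L = (155, 168.75) → (10.5, 10.875) − 0.25·(155, 168.75) = (-28.25, -31.3125)
∂L/∂s at (-28.25, -31.3125) = -563.125

-563.125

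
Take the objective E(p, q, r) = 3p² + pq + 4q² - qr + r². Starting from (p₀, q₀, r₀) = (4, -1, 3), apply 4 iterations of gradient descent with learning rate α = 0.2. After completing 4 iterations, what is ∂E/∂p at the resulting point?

∇E = (6p + q, p + 8q - r, -q + 2r)
Step 1: at (4, -1, 3), ∇E = (23, -7, 7) → (4, -1, 3) − 0.2·(23, -7, 7) = (-0.6, 0.4, 1.6)
Step 2: at (-0.6, 0.4, 1.6), ∇E = (-3.2, 1, 2.8) → (-0.6, 0.4, 1.6) − 0.2·(-3.2, 1, 2.8) = (0.04, 0.2, 1.04)
Step 3: at (0.04, 0.2, 1.04), ∇E = (0.44, 0.6, 1.88) → (0.04, 0.2, 1.04) − 0.2·(0.44, 0.6, 1.88) = (-0.048, 0.08, 0.664)
Step 4: at (-0.048, 0.08, 0.664), ∇E = (-0.208, -0.072, 1.248) → (-0.048, 0.08, 0.664) − 0.2·(-0.208, -0.072, 1.248) = (-0.0064, 0.0944, 0.4144)
∂E/∂p at (-0.0064, 0.0944, 0.4144) = 0.056

0.056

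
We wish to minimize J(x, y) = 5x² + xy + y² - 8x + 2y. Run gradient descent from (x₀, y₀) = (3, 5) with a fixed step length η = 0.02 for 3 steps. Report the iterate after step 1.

(2.46, 4.7)

∇J = (10x + y - 8, x + 2y + 2)
Step 1: at (3, 5), ∇J = (27, 15) → (3, 5) − 0.02·(27, 15) = (2.46, 4.7)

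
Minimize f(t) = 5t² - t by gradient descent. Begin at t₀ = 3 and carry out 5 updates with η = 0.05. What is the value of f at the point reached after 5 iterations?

-0.008935546875

f′(t) = 10t - 1
t₁ = 3 − 0.05·29 = 1.55
t₂ = 1.55 − 0.05·14.5 = 0.825
t₃ = 0.825 − 0.05·7.25 = 0.4625
t₄ = 0.4625 − 0.05·3.625 = 0.28125
t₅ = 0.28125 − 0.05·1.8125 = 0.190625
f(0.190625) = -0.008935546875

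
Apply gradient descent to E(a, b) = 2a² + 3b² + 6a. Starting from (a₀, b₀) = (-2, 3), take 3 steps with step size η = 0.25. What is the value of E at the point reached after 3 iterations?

-4.078125

∇E = (4a + 6, 6b)
Step 1: at (-2, 3), ∇E = (-2, 18) → (-2, 3) − 0.25·(-2, 18) = (-1.5, -1.5)
Step 2: at (-1.5, -1.5), ∇E = (0, -9) → (-1.5, -1.5) − 0.25·(0, -9) = (-1.5, 0.75)
Step 3: at (-1.5, 0.75), ∇E = (0, 4.5) → (-1.5, 0.75) − 0.25·(0, 4.5) = (-1.5, -0.375)
E(-1.5, -0.375) = -4.078125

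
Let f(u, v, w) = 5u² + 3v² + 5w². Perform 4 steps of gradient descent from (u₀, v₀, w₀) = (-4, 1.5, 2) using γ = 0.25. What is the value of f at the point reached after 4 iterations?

2562.9169921875

∇f = (10u, 6v, 10w)
(u₁, v₁, w₁) = (-4, 1.5, 2) − 0.25·(-40, 9, 20) = (6, -0.75, -3)
(u₂, v₂, w₂) = (6, -0.75, -3) − 0.25·(60, -4.5, -30) = (-9, 0.375, 4.5)
(u₃, v₃, w₃) = (-9, 0.375, 4.5) − 0.25·(-90, 2.25, 45) = (13.5, -0.1875, -6.75)
(u₄, v₄, w₄) = (13.5, -0.1875, -6.75) − 0.25·(135, -1.125, -67.5) = (-20.25, 0.09375, 10.125)
f(-20.25, 0.09375, 10.125) = 2562.9169921875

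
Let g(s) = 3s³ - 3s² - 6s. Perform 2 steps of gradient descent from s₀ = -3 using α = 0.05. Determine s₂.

g′(s) = 9s² - 6s - 6
s₁ = -3 − 0.05·93 = -7.65
s₂ = -7.65 − 0.05·566.6025 = -35.980125

-35.980125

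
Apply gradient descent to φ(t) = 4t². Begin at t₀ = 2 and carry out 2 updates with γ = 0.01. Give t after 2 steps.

φ′(t) = 8t
t₁ = 2 − 0.01·16 = 1.84
t₂ = 1.84 − 0.01·14.72 = 1.6928

1.6928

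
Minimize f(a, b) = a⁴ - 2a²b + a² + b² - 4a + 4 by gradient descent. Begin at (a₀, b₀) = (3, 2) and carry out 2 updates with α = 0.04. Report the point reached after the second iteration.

(-0.41139456, 2.370688)

∇f = (4a³ - 4ab + 2a - 4, -2a² + 2b)
(a₁, b₁) = (3, 2) − 0.04·(86, -14) = (-0.44, 2.56)
(a₂, b₂) = (-0.44, 2.56) − 0.04·(-0.715136, 4.7328) = (-0.41139456, 2.370688)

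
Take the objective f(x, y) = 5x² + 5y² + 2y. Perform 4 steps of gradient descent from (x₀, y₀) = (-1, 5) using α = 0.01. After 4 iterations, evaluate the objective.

60.151502842

∇f = (10x, 10y + 2)
(x₁, y₁) = (-1, 5) − 0.01·(-10, 52) = (-0.9, 4.48)
(x₂, y₂) = (-0.9, 4.48) − 0.01·(-9, 46.8) = (-0.81, 4.012)
(x₃, y₃) = (-0.81, 4.012) − 0.01·(-8.1, 42.12) = (-0.729, 3.5908)
(x₄, y₄) = (-0.729, 3.5908) − 0.01·(-7.29, 37.908) = (-0.6561, 3.21172)
f(-0.6561, 3.21172) = 60.151502842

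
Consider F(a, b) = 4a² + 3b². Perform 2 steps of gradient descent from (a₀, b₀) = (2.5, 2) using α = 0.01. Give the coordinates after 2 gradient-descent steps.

∇F = (8a, 6b)
Step 1: at (2.5, 2), ∇F = (20, 12) → (2.5, 2) − 0.01·(20, 12) = (2.3, 1.88)
Step 2: at (2.3, 1.88), ∇F = (18.4, 11.28) → (2.3, 1.88) − 0.01·(18.4, 11.28) = (2.116, 1.7672)

(2.116, 1.7672)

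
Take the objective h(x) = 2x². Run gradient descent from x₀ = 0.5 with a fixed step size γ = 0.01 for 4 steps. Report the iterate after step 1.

0.48

h′(x) = 4x
Step 1: h′(0.5) = 2; x₁ = 0.5 − 0.01·2 = 0.48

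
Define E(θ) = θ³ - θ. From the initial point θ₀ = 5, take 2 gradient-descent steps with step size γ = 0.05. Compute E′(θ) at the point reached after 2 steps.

2.60693675

E′(θ) = 3θ² - 1
Step 1: E′(5) = 74; θ₁ = 5 − 0.05·74 = 1.3
Step 2: E′(1.3) = 4.07; θ₂ = 1.3 − 0.05·4.07 = 1.0965
E′(θ) at (1.0965) = 2.60693675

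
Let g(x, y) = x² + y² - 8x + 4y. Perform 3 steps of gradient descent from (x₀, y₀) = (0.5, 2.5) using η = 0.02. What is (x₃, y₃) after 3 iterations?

(0.903424, 1.981312)

∇g = (2x - 8, 2y + 4)
(x₁, y₁) = (0.5, 2.5) − 0.02·(-7, 9) = (0.64, 2.32)
(x₂, y₂) = (0.64, 2.32) − 0.02·(-6.72, 8.64) = (0.7744, 2.1472)
(x₃, y₃) = (0.7744, 2.1472) − 0.02·(-6.4512, 8.2944) = (0.903424, 1.981312)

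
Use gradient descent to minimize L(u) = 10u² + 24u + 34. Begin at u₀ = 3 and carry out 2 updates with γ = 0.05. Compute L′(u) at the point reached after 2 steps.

L′(u) = 20u + 24
Step 1: L′(3) = 84; u₁ = 3 − 0.05·84 = -1.2
Step 2: L′(-1.2) = 0; u₂ = -1.2 − 0.05·0 = -1.2
L′(u) at (-1.2) = 0

0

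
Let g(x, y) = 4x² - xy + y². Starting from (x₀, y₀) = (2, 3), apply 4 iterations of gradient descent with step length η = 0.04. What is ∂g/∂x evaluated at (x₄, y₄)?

3.187968

∇g = (8x - y, -x + 2y)
Step 1: at (2, 3), ∇g = (13, 4) → (2, 3) − 0.04·(13, 4) = (1.48, 2.84)
Step 2: at (1.48, 2.84), ∇g = (9, 4.2) → (1.48, 2.84) − 0.04·(9, 4.2) = (1.12, 2.672)
Step 3: at (1.12, 2.672), ∇g = (6.288, 4.224) → (1.12, 2.672) − 0.04·(6.288, 4.224) = (0.86848, 2.50304)
Step 4: at (0.86848, 2.50304), ∇g = (4.4448, 4.1376) → (0.86848, 2.50304) − 0.04·(4.4448, 4.1376) = (0.690688, 2.337536)
∂g/∂x at (0.690688, 2.337536) = 3.187968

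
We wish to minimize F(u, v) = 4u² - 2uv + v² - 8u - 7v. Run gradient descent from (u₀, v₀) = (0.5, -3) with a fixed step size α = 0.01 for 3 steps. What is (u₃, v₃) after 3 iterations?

(0.452784, -2.589448)

∇F = (8u - 2v - 8, -2u + 2v - 7)
(u₁, v₁) = (0.5, -3) − 0.01·(2, -14) = (0.48, -2.86)
(u₂, v₂) = (0.48, -2.86) − 0.01·(1.56, -13.68) = (0.4644, -2.7232)
(u₃, v₃) = (0.4644, -2.7232) − 0.01·(1.1616, -13.3752) = (0.452784, -2.589448)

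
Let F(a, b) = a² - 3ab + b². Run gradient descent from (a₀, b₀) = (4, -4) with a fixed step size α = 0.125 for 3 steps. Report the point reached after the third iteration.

∇F = (2a - 3b, -3a + 2b)
Step 1: at (4, -4), ∇F = (20, -20) → (4, -4) − 0.125·(20, -20) = (1.5, -1.5)
Step 2: at (1.5, -1.5), ∇F = (7.5, -7.5) → (1.5, -1.5) − 0.125·(7.5, -7.5) = (0.5625, -0.5625)
Step 3: at (0.5625, -0.5625), ∇F = (2.8125, -2.8125) → (0.5625, -0.5625) − 0.125·(2.8125, -2.8125) = (0.2109375, -0.2109375)

(0.2109375, -0.2109375)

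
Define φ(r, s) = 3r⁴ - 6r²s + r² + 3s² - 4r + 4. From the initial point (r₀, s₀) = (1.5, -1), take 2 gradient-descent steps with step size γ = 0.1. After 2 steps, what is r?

∇φ = (12r³ - 12rs + 2r - 4, -6r² + 6s)
Step 1: at (1.5, -1), ∇φ = (57.5, -19.5) → (1.5, -1) − 0.1·(57.5, -19.5) = (-4.25, 0.95)
Step 2: at (-4.25, 0.95), ∇φ = (-885.2375, -102.675) → (-4.25, 0.95) − 0.1·(-885.2375, -102.675) = (84.27375, 11.2175)
r = 84.27375

84.27375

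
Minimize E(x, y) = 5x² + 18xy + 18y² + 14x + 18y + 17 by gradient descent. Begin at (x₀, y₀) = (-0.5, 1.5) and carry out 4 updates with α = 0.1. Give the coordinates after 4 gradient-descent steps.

(109.8184, 219.8832)

∇E = (10x + 18y + 14, 18x + 36y + 18)
Step 1: at (-0.5, 1.5), ∇E = (36, 63) → (-0.5, 1.5) − 0.1·(36, 63) = (-4.1, -4.8)
Step 2: at (-4.1, -4.8), ∇E = (-113.4, -228.6) → (-4.1, -4.8) − 0.1·(-113.4, -228.6) = (7.24, 18.06)
Step 3: at (7.24, 18.06), ∇E = (411.48, 798.48) → (7.24, 18.06) − 0.1·(411.48, 798.48) = (-33.908, -61.788)
Step 4: at (-33.908, -61.788), ∇E = (-1437.264, -2816.712) → (-33.908, -61.788) − 0.1·(-1437.264, -2816.712) = (109.8184, 219.8832)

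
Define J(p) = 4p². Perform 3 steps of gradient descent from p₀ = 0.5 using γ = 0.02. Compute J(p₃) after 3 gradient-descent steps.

J′(p) = 8p
Step 1: J′(0.5) = 4; p₁ = 0.5 − 0.02·4 = 0.42
Step 2: J′(0.42) = 3.36; p₂ = 0.42 − 0.02·3.36 = 0.3528
Step 3: J′(0.3528) = 2.8224; p₃ = 0.3528 − 0.02·2.8224 = 0.296352
J(0.296352) = 0.351298031616

0.351298031616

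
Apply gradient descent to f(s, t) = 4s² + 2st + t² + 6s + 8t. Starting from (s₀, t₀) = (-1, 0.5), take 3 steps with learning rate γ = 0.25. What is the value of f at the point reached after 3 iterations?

∇f = (8s + 2t + 6, 2s + 2t + 8)
Step 1: at (-1, 0.5), ∇f = (-1, 7) → (-1, 0.5) − 0.25·(-1, 7) = (-0.75, -1.25)
Step 2: at (-0.75, -1.25), ∇f = (-2.5, 4) → (-0.75, -1.25) − 0.25·(-2.5, 4) = (-0.125, -2.25)
Step 3: at (-0.125, -2.25), ∇f = (0.5, 3.25) → (-0.125, -2.25) − 0.25·(0.5, 3.25) = (-0.25, -3.0625)
f(-0.25, -3.0625) = -14.83984375

-14.83984375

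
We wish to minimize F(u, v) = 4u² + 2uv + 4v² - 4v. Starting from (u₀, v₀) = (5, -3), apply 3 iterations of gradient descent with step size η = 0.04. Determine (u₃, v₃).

(1.941696, -1.196096)

∇F = (8u + 2v, 2u + 8v - 4)
Step 1: at (5, -3), ∇F = (34, -18) → (5, -3) − 0.04·(34, -18) = (3.64, -2.28)
Step 2: at (3.64, -2.28), ∇F = (24.56, -14.96) → (3.64, -2.28) − 0.04·(24.56, -14.96) = (2.6576, -1.6816)
Step 3: at (2.6576, -1.6816), ∇F = (17.8976, -12.1376) → (2.6576, -1.6816) − 0.04·(17.8976, -12.1376) = (1.941696, -1.196096)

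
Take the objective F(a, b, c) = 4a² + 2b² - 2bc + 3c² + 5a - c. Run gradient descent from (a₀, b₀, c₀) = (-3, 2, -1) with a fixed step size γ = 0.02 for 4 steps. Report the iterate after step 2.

∇F = (8a + 5, 4b - 2c, -2b + 6c - 1)
Step 1: at (-3, 2, -1), ∇F = (-19, 10, -11) → (-3, 2, -1) − 0.02·(-19, 10, -11) = (-2.62, 1.8, -0.78)
Step 2: at (-2.62, 1.8, -0.78), ∇F = (-15.96, 8.76, -9.28) → (-2.62, 1.8, -0.78) − 0.02·(-15.96, 8.76, -9.28) = (-2.3008, 1.6248, -0.5944)

(-2.3008, 1.6248, -0.5944)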